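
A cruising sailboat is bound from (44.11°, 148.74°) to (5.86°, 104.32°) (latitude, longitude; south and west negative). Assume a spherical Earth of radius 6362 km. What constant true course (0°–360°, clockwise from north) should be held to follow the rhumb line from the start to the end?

225.7°

Meridional parts: M(φ₁)=+0.8596, M(φ₂)=+0.1025 → ΔM = -0.7571;  Δλ = -0.7753 rad
tan C = Δλ / ΔM = +1.0240 → C = 225.68°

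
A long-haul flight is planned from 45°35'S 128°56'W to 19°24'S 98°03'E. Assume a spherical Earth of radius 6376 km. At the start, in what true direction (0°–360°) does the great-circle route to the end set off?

N = sin Δλ·cos φ₂ = -0.6896;  D = cos φ₁ sin φ₂ − sin φ₁ cos φ₂ cos Δλ = -0.6921
initial course = atan2(N, D) = 224.90°

224.9°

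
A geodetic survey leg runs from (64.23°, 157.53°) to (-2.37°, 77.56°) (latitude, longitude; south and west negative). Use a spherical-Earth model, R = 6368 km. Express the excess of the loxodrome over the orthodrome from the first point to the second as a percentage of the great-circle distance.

Great circle: σ = 1.5324 rad → d_gc = Rσ = 9758.1 km
Rhumb: Δφ = -1.1624, Δλ = -1.3957, Δψ = -1.5165, q = Δφ/Δψ = 0.7665 → d_rh = R√(Δφ²+q²Δλ²) = 10060.0 km
Excess = (10060.0 − 9758.1) / 9758.1 = 301.9 / 9758.1 = 3.09% ≈ 3.1%

3.1%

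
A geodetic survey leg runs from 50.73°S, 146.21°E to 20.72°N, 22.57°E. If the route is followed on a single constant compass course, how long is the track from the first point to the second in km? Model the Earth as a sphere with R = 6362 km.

14574 km

Δψ = ln[tan(π/4+φ₂/2)/tan(π/4+φ₁/2)] = +1.4004;  Δφ = +1.2470 rad,  Δλ = -2.1579 rad
q = Δφ/Δψ = 0.8905
d = R·√(Δφ² + q²Δλ²) = 6362·2.29073 = 14574 km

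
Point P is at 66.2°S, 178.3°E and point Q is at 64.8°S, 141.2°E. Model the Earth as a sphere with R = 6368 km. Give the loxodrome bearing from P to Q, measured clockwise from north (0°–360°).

Meridional parts: M(φ₁)=-1.5572, M(φ₂)=-1.4982 → ΔM = +0.0589;  Δλ = -0.6475 rad
tan C = Δλ / ΔM = -10.9865 → C = 275.20°

275.2°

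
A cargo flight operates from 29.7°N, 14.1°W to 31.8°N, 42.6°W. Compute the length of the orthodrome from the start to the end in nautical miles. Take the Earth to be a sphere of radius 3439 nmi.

Haversine: a = sin²(Δφ/2)+cos φ₁ cos φ₂ sin²(Δλ/2) = 0.04507;  σ = 2·atan2(√a,√(1−a))
σ = 24.513° → d = Rσ = 3439·0.42784 = 1471 nmi

1471 nmi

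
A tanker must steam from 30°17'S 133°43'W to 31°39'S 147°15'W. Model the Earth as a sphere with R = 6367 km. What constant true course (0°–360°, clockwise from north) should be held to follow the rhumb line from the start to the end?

263.3°

Δψ = ln[tan(π/4+φ₂/2)/tan(π/4+φ₁/2)] = -0.0278
Δλ = -0.2362 rad (taken the short way round)
course = atan2(Δλ, Δψ) = 263.28°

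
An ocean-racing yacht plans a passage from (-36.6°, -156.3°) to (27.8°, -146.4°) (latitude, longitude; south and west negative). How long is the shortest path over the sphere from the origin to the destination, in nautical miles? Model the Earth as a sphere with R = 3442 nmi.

cos σ = sin φ₁ sin φ₂ + cos φ₁ cos φ₂ cos Δλ
      = sin(-36.60°)sin(27.80°) + cos(-36.60°)cos(27.80°)cos(9.90°) = 0.4215
σ = 65.070° → d = Rσ = 3442·1.13569 = 3909 nmi

3909 nmi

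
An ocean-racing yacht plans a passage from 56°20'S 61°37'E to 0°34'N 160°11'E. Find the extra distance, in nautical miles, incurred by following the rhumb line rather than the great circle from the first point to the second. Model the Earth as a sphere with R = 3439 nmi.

237 nmi

Great circle: cos σ = sin φ₁ sin φ₂ + cos φ₁ cos φ₂ cos Δλ,  σ = 1.6617 rad → d_gc = 5714.7 nmi
Rhumb line: Δψ = +1.2054, q = Δφ/Δψ = 0.8239, d_rh = R√(Δφ²+q²Δλ²) = 5951.6 nmi
Excess = 5951.6 − 5714.7 = 236.9 ≈ 237 nmi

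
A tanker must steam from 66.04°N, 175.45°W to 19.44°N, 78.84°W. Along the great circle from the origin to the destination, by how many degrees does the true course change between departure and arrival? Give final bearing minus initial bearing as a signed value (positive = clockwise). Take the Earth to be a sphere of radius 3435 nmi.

+79.4°

At departure: θ₁ = atan2(sin Δλ cos φ₂, cos φ₁ sin φ₂ − sin φ₁ cos φ₂ cos Δλ) = 75.95°
At arrival: θ₂ = atan2(sin Δλ cos φ₁, −cos φ₂ sin φ₁ + sin φ₂ cos φ₁ cos Δλ) = 155.31°
Δθ = θ₂ − θ₁ = +79.4°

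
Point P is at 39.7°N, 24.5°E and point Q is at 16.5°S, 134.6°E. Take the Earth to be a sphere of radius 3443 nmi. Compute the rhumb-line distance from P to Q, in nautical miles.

Δψ = ln[tan(π/4+φ₂/2)/tan(π/4+φ₁/2)] = -1.0481;  Δφ = -0.9809 rad,  Δλ = +1.9216 rad
q = Δφ/Δψ = 0.9358
d = R·√(Δφ² + q²Δλ²) = 3443·2.04841 = 7053 nmi

7053 nmi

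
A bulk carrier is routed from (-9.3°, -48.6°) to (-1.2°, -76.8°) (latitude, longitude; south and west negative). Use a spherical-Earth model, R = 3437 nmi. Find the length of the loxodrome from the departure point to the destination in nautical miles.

Rhumb course C = atan2(Δλ, Δψ) with Δψ = ln[tan(π/4+φ₂/2)/tan(π/4+φ₁/2)] = +0.1421, Δλ = -0.4922 → C = 286.10°
d = R·|Δφ| / |cos C| = 3437·0.14137 / 0.27736 = 1752 nmi

1752 nmi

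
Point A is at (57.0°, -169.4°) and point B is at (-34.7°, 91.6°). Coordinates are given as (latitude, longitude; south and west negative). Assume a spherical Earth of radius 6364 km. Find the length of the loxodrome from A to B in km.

Δψ = ln[tan(π/4+φ₂/2)/tan(π/4+φ₁/2)] = -1.8631;  Δφ = -1.6005 rad,  Δλ = -1.7279 rad
q = Δφ/Δψ = 0.8590
d = R·√(Δφ² + q²Δλ²) = 6364·2.18279 = 13891 km

13891 km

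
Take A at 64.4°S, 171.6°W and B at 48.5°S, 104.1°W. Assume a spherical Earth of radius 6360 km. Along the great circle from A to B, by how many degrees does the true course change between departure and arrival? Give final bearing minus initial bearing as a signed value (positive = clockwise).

At departure: θ₁ = atan2(sin Δλ cos φ₂, cos φ₁ sin φ₂ − sin φ₁ cos φ₂ cos Δλ) = 98.81°
At arrival: θ₂ = atan2(sin Δλ cos φ₁, −cos φ₂ sin φ₁ + sin φ₂ cos φ₁ cos Δλ) = 40.12°
Δθ = θ₂ − θ₁ = -58.7°

-58.7°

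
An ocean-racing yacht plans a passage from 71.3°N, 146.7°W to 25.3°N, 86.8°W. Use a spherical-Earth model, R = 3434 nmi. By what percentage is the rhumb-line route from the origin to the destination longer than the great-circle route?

Great circle: σ = 0.9882 rad → d_gc = Rσ = 3393.6 nmi
Rhumb: Δφ = -0.8029, Δλ = +1.0455, Δψ = -1.3473, q = Δφ/Δψ = 0.5959 → d_rh = R√(Δφ²+q²Δλ²) = 3489.7 nmi
Excess = (3489.7 − 3393.6) / 3393.6 = 96.1 / 3393.6 = 2.83% ≈ 2.8%

2.8%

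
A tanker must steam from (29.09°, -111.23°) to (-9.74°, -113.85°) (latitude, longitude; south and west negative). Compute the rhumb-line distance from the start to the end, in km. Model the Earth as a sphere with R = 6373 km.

Δψ = ln[tan(π/4+φ₂/2)/tan(π/4+φ₁/2)] = -0.7019;  Δφ = -0.6777 rad,  Δλ = -0.0457 rad
q = Δφ/Δψ = 0.9656
d = R·√(Δφ² + q²Δλ²) = 6373·0.67915 = 4328 km

4328 km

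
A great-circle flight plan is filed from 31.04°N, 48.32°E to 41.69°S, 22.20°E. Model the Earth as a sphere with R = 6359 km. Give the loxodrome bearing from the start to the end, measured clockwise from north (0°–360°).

198.4°

Meridional parts: M(φ₁)=+0.5704, M(φ₂)=-0.8019 → ΔM = -1.3723;  Δλ = -0.4559 rad
tan C = Δλ / ΔM = +0.3322 → C = 198.38°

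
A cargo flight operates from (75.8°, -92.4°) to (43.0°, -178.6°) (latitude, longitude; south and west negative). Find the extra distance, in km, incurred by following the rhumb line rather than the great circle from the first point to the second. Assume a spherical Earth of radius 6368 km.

403 km

Great circle: cos σ = sin φ₁ sin φ₂ + cos φ₁ cos φ₂ cos Δλ,  σ = 0.8325 rad → d_gc = 5301.2 km
Rhumb line: Δψ = -1.2502, q = Δφ/Δψ = 0.4579, d_rh = R√(Δφ²+q²Δλ²) = 5704.0 km
Excess = 5704.0 − 5301.2 = 402.8 ≈ 403 km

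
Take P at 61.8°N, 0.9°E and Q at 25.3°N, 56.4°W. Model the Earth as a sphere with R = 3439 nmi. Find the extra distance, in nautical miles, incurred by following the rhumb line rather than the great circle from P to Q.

70 nmi

Great circle: cos σ = sin φ₁ sin φ₂ + cos φ₁ cos φ₂ cos Δλ,  σ = 0.9180 rad → d_gc = 3156.9 nmi
Rhumb line: Δψ = -0.9249, q = Δφ/Δψ = 0.6888, d_rh = R√(Δφ²+q²Δλ²) = 3226.6 nmi
Excess = 3226.6 − 3156.9 = 69.7 ≈ 70 nmi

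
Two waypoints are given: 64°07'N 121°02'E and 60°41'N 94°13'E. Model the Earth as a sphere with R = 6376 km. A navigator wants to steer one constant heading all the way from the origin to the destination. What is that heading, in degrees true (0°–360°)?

254.5°

Δψ = ln[tan(π/4+φ₂/2)/tan(π/4+φ₁/2)] = -0.1295
Δλ = -0.4680 rad (taken the short way round)
course = atan2(Δλ, Δψ) = 254.53°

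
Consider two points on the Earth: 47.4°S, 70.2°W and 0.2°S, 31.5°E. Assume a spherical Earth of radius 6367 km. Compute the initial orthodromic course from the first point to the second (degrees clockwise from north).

θ = atan2( sin Δλ·cos φ₂ ,  cos φ₁ sin φ₂ − sin φ₁ cos φ₂ cos Δλ )
  = atan2(+0.9792, -0.1516) = 98.80°

98.8°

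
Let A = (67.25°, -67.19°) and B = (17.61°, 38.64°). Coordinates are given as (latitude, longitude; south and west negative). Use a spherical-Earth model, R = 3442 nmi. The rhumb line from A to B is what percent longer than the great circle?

8.7%

Great circle: σ = 1.3914 rad → d_gc = Rσ = 4789.1 nmi
Rhumb: Δφ = -0.8664, Δλ = +1.8471, Δψ = -1.2912, q = Δφ/Δψ = 0.6710 → d_rh = R√(Δφ²+q²Δλ²) = 5204.8 nmi
Excess = (5204.8 − 4789.1) / 4789.1 = 415.7 / 4789.1 = 8.68% ≈ 8.7%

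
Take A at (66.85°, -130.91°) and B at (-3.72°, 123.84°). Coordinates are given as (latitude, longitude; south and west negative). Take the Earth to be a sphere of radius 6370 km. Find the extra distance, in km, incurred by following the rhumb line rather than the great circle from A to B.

Great circle: cos σ = sin φ₁ sin φ₂ + cos φ₁ cos φ₂ cos Δλ,  σ = 1.7344 rad → d_gc = 11047.9 km
Rhumb line: Δψ = -1.6506, q = Δφ/Δψ = 0.7462, d_rh = R√(Δφ²+q²Δλ²) = 11738.7 km
Excess = 11738.7 − 11047.9 = 690.8 ≈ 691 km

691 km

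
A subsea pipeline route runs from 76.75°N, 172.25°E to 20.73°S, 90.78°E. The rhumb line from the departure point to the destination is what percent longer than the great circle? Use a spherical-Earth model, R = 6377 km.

3.4%

Great circle: σ = 1.8889 rad → d_gc = Rσ = 12045.4 km
Rhumb: Δφ = -1.7013, Δλ = -1.4219, Δψ = -2.5229, q = Δφ/Δψ = 0.6744 → d_rh = R√(Δφ²+q²Δλ²) = 12454.0 km
Excess = (12454.0 − 12045.4) / 12045.4 = 408.6 / 12045.4 = 3.39% ≈ 3.4%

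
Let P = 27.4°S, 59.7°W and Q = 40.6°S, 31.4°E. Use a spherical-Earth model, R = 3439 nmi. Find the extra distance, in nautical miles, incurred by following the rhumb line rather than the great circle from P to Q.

Great circle: cos σ = sin φ₁ sin φ₂ + cos φ₁ cos φ₂ cos Δλ,  σ = 1.2802 rad → d_gc = 4402.53 nmi
Rhumb line: Δψ = -0.2791, q = Δφ/Δψ = 0.8255, d_rh = R√(Δφ²+q²Δλ²) = 4582.96 nmi
Excess = 4582.96 − 4402.53 = 180.43 ≈ 180 nmi

180 nmi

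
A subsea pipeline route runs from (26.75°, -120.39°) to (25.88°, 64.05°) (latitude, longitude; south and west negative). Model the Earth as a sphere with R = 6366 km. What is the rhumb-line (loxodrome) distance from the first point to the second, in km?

Δψ = ln[tan(π/4+φ₂/2)/tan(π/4+φ₁/2)] = -0.0169;  Δφ = -0.0152 rad,  Δλ = -3.0641 rad
q = Δφ/Δψ = 0.8964
d = R·√(Δφ² + q²Δλ²) = 6366·2.74657 = 17485 km

17485 km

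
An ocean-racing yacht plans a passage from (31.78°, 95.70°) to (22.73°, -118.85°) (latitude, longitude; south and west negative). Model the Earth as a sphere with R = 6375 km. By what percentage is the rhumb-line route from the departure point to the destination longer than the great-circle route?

Great circle: σ = 2.0289 rad → d_gc = Rσ = 12934.5 km
Rhumb: Δφ = -0.1580, Δλ = +2.5386, Δψ = -0.1780, q = Δφ/Δψ = 0.8876 → d_rh = R√(Δφ²+q²Δλ²) = 14399.1 km
Excess = (14399.1 − 12934.5) / 12934.5 = 1464.6 / 12934.5 = 11.32% ≈ 11.3%

11.3%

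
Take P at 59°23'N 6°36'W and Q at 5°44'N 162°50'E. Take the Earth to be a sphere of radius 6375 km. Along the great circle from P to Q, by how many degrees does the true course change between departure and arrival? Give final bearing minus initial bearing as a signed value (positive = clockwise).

+162.6°

Initial bearing θ₁ = atan2(sin Δλ cos φ₂, cos φ₁ sin φ₂ − sin φ₁ cos φ₂ cos Δλ) = 11.55°
Final bearing θ₂ = (initial bearing from the destination back to the start) + 180° = 174.12°
Δθ = θ₂ − θ₁ = +162.6°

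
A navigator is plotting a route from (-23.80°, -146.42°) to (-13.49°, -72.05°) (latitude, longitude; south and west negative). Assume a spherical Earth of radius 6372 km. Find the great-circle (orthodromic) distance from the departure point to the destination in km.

7840 km

Haversine: a = sin²(Δφ/2)+cos φ₁ cos φ₂ sin²(Δλ/2) = 0.33308;  σ = 2·atan2(√a,√(1−a))
σ = 70.497° → d = Rσ = 6372·1.23041 = 7840 km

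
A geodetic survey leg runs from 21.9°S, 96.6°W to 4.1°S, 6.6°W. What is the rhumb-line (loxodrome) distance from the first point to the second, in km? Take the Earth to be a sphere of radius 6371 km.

9907 km

Δψ = ln[tan(π/4+φ₂/2)/tan(π/4+φ₁/2)] = +0.3203;  Δφ = +0.3107 rad,  Δλ = +1.5708 rad
q = Δφ/Δψ = 0.9700
d = R·√(Δφ² + q²Δλ²) = 6371·1.55506 = 9907 km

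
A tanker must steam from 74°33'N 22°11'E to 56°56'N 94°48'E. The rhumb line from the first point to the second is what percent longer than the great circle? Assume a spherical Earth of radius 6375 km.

5.9%

Great circle: σ = 0.5526 rad → d_gc = Rσ = 3522.6 km
Rhumb: Δφ = -0.3075, Δλ = +1.2674, Δψ = -0.7831, q = Δφ/Δψ = 0.3926 → d_rh = R√(Δφ²+q²Δλ²) = 3728.9 km
Excess = (3728.9 − 3522.6) / 3522.6 = 206.3 / 3522.6 = 5.86% ≈ 5.9%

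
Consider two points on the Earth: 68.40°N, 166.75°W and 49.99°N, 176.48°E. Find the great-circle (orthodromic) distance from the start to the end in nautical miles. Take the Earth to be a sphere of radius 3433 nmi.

Haversine: a = sin²(Δφ/2)+cos φ₁ cos φ₂ sin²(Δλ/2) = 0.03062;  σ = 2·atan2(√a,√(1−a))
σ = 20.156° → d = Rσ = 3433·0.35180 = 1208 nmi

1208 nmi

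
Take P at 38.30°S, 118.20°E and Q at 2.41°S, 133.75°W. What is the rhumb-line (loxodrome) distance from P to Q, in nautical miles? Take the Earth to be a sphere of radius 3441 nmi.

Rhumb course C = atan2(Δλ, Δψ) with Δψ = ln[tan(π/4+φ₂/2)/tan(π/4+φ₁/2)] = +0.6826, Δλ = +1.8858 → C = 70.10°
d = R·|Δφ| / |cos C| = 3441·0.62640 / 0.34034 = 6333 nmi

6333 nmi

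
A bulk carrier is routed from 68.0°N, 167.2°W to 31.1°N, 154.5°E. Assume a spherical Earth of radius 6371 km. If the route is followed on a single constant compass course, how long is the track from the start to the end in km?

4843 km

Rhumb course C = atan2(Δλ, Δψ) with Δψ = ln[tan(π/4+φ₂/2)/tan(π/4+φ₁/2)] = -1.0663, Δλ = -0.6685 → C = 212.08°
d = R·|Δφ| / |cos C| = 6371·0.64403 / 0.84728 = 4843 km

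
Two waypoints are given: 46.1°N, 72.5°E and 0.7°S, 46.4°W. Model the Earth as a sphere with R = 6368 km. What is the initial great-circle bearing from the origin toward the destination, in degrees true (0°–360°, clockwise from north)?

θ = atan2( sin Δλ·cos φ₂ ,  cos φ₁ sin φ₂ − sin φ₁ cos φ₂ cos Δλ )
  = atan2(-0.8754, +0.3397) = 291.21°

291.2°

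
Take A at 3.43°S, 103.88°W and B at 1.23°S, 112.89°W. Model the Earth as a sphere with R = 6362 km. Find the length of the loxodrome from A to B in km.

Δψ = ln[tan(π/4+φ₂/2)/tan(π/4+φ₁/2)] = +0.0384;  Δφ = +0.0384 rad,  Δλ = -0.1573 rad
q = Δφ/Δψ = 0.9991
d = R·√(Δφ² + q²Δλ²) = 6362·0.16174 = 1029 km

1029 km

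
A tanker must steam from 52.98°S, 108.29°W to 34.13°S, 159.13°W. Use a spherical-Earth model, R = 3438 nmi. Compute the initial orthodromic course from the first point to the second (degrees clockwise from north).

277.1°

θ = atan2( sin Δλ·cos φ₂ ,  cos φ₁ sin φ₂ − sin φ₁ cos φ₂ cos Δλ )
  = atan2(-0.6418, +0.0795) = 277.06°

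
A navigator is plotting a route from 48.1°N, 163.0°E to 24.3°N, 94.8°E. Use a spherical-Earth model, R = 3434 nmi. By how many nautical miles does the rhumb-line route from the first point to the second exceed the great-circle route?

82 nmi

Great circle: cos σ = sin φ₁ sin φ₂ + cos φ₁ cos φ₂ cos Δλ,  σ = 1.0094 rad → d_gc = 3466.4 nmi
Rhumb line: Δψ = -0.5226, q = Δφ/Δψ = 0.7948, d_rh = R√(Δφ²+q²Δλ²) = 3548.1 nmi
Excess = 3548.1 − 3466.4 = 81.7 ≈ 82 nmi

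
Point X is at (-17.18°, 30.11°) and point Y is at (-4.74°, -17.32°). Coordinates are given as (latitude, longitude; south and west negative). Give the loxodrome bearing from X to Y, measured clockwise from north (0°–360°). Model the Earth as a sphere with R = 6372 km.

Meridional parts: M(φ₁)=-0.3044, M(φ₂)=-0.0828 → ΔM = +0.2216;  Δλ = -0.8278 rad
tan C = Δλ / ΔM = -3.7352 → C = 284.99°

285.0°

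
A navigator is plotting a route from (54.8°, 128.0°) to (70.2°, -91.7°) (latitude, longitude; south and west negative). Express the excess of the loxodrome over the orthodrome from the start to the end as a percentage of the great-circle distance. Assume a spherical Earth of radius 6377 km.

25.4%

Great circle: σ = 0.9038 rad → d_gc = Rσ = 5763.7 km
Rhumb: Δφ = +0.2688, Δλ = +2.4487, Δψ = +0.5975, q = Δφ/Δψ = 0.4498 → d_rh = R√(Δφ²+q²Δλ²) = 7230.5 km
Excess = (7230.5 − 5763.7) / 5763.7 = 1466.8 / 5763.7 = 25.449% ≈ 25.4%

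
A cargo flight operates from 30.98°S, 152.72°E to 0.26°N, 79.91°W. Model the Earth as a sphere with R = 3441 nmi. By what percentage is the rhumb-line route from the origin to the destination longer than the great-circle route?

Great circle: σ = 2.1208 rad → d_gc = Rσ = 7297.7 nmi
Rhumb: Δφ = +0.5452, Δλ = +2.2230, Δψ = +0.5737, q = Δφ/Δψ = 0.9504 → d_rh = R√(Δφ²+q²Δλ²) = 7508.2 nmi
Excess = (7508.2 − 7297.7) / 7297.7 = 210.5 / 7297.7 = 2.88% ≈ 2.9%

2.9%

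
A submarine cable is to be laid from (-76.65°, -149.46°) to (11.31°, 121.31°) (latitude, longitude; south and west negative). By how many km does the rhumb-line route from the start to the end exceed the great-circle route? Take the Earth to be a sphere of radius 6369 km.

531 km

Great circle: cos σ = sin φ₁ sin φ₂ + cos φ₁ cos φ₂ cos Δλ,  σ = 1.7597 rad → d_gc = 11207.48 km
Rhumb line: Δψ = +2.3440, q = Δφ/Δψ = 0.6549, d_rh = R√(Δφ²+q²Δλ²) = 11738.97 km
Excess = 11738.97 − 11207.48 = 531.49 ≈ 531 km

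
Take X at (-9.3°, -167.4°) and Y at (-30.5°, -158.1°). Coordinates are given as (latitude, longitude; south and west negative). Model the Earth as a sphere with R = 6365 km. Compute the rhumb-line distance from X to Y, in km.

2545 km

Δψ = ln[tan(π/4+φ₂/2)/tan(π/4+φ₁/2)] = -0.3964;  Δφ = -0.3700 rad,  Δλ = +0.1623 rad
q = Δφ/Δψ = 0.9335
d = R·√(Δφ² + q²Δλ²) = 6365·0.39983 = 2545 km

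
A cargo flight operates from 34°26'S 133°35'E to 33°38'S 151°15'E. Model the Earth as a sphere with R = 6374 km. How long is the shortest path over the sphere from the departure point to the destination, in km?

1629 km

Haversine: a = sin²(Δφ/2)+cos φ₁ cos φ₂ sin²(Δλ/2) = 0.01624;  σ = 2·atan2(√a,√(1−a))
σ = 14.644° → d = Rσ = 6374·0.25558 = 1629 km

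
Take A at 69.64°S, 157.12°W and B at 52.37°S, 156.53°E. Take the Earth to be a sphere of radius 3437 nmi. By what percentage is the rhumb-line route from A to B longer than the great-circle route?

Great circle: σ = 0.4754 rad → d_gc = Rσ = 1633.9 nmi
Rhumb: Δφ = +0.3014, Δλ = -0.8090, Δψ = +0.6405, q = Δφ/Δψ = 0.4706 → d_rh = R√(Δφ²+q²Δλ²) = 1668.9 nmi
Excess = (1668.9 − 1633.9) / 1633.9 = 35.0 / 1633.9 = 2.14% ≈ 2.1%

2.1%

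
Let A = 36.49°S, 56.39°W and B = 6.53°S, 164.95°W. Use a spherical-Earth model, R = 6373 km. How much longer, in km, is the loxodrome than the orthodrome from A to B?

Great circle: cos σ = sin φ₁ sin φ₂ + cos φ₁ cos φ₂ cos Δλ,  σ = 1.7585 rad → d_gc = 11207.0 km
Rhumb line: Δψ = +0.5707, q = Δφ/Δψ = 0.9163, d_rh = R√(Δφ²+q²Δλ²) = 11555.4 km
Excess = 11555.4 − 11207.0 = 348.4 ≈ 348 km

348 km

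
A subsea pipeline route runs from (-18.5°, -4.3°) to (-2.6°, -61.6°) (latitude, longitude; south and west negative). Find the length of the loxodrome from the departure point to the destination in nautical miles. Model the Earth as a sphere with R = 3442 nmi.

Rhumb course C = atan2(Δλ, Δψ) with Δψ = ln[tan(π/4+φ₂/2)/tan(π/4+φ₁/2)] = +0.2833, Δλ = -1.0001 → C = 285.81°
d = R·|Δφ| / |cos C| = 3442·0.27751 / 0.27251 = 3505 nmi

3505 nmi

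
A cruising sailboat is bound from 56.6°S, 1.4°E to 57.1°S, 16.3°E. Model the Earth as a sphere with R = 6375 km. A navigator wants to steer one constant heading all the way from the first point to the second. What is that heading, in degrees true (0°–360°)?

Meridional parts: M(φ₁)=-1.2039, M(φ₂)=-1.2199 → ΔM = -0.0160;  Δλ = +0.2601 rad
tan C = Δλ / ΔM = -16.2953 → C = 93.51°

93.5°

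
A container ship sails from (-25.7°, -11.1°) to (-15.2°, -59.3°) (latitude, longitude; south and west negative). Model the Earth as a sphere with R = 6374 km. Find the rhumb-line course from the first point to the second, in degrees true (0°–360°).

283.1°

Δψ = ln[tan(π/4+φ₂/2)/tan(π/4+φ₁/2)] = +0.1959
Δλ = -0.8412 rad (taken the short way round)
course = atan2(Δλ, Δψ) = 283.11°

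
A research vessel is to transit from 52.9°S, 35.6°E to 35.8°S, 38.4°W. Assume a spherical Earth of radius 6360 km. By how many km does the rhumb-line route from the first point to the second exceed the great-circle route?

Great circle: cos σ = sin φ₁ sin φ₂ + cos φ₁ cos φ₂ cos Δλ,  σ = 0.9255 rad → d_gc = 5886.4 km
Rhumb line: Δψ = +0.4220, q = Δφ/Δψ = 0.7073, d_rh = R√(Δφ²+q²Δλ²) = 6112.0 km
Excess = 6112.0 − 5886.4 = 225.6 ≈ 226 km

226 km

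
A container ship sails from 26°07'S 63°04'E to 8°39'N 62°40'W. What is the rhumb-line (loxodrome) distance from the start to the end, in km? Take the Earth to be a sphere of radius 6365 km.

14120 km

Rhumb course C = atan2(Δλ, Δψ) with Δψ = ln[tan(π/4+φ₂/2)/tan(π/4+φ₁/2)] = +0.6240, Δλ = -2.1945 → C = 285.87°
d = R·|Δφ| / |cos C| = 6365·0.60679 / 0.27352 = 14120 km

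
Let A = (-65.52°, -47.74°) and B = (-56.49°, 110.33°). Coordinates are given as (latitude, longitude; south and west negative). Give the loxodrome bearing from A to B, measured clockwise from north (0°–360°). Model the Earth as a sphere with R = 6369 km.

Δψ = ln[tan(π/4+φ₂/2)/tan(π/4+φ₁/2)] = +0.3277
Δλ = +2.7588 rad (taken the short way round)
course = atan2(Δλ, Δψ) = 83.23°

83.2°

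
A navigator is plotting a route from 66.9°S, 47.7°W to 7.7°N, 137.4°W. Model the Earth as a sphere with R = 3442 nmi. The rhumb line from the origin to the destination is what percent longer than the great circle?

4.0%

Great circle: σ = 1.6923 rad → d_gc = Rσ = 5824.9 nmi
Rhumb: Δφ = +1.3020, Δλ = -1.5656, Δψ = +1.7227, q = Δφ/Δψ = 0.7558 → d_rh = R√(Δφ²+q²Δλ²) = 6055.8 nmi
Excess = (6055.8 − 5824.9) / 5824.9 = 230.9 / 5824.9 = 3.96% ≈ 4.0%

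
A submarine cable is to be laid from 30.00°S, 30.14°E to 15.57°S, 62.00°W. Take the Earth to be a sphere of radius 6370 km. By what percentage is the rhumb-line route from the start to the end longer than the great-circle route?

Great circle: σ = 1.4676 rad → d_gc = Rσ = 9348.3 km
Rhumb: Δφ = +0.2519, Δλ = -1.6081, Δψ = +0.2742, q = Δφ/Δψ = 0.9187 → d_rh = R√(Δφ²+q²Δλ²) = 9546.4 km
Excess = (9546.4 − 9348.3) / 9348.3 = 198.1 / 9348.3 = 2.12% ≈ 2.1%

2.1%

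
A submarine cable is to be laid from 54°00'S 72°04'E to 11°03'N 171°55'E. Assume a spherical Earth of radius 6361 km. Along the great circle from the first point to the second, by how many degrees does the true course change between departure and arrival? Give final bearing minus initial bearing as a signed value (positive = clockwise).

-54.6°

Initial bearing θ₁ = atan2(sin Δλ cos φ₂, cos φ₁ sin φ₂ − sin φ₁ cos φ₂ cos Δλ) = 91.37°
Final bearing θ₂ = (initial bearing from the destination back to the start) + 180° = 36.78°
Δθ = θ₂ − θ₁ = -54.6°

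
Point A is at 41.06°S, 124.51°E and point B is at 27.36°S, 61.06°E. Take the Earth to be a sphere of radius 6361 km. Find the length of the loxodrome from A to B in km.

5995 km

Rhumb course C = atan2(Δλ, Δψ) with Δψ = ln[tan(π/4+φ₂/2)/tan(π/4+φ₁/2)] = +0.2905, Δλ = -1.1074 → C = 284.70°
d = R·|Δφ| / |cos C| = 6361·0.23911 / 0.25372 = 5995 km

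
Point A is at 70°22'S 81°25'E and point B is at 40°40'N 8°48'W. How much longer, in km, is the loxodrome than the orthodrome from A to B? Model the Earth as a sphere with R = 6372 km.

313 km

Great circle: cos σ = sin φ₁ sin φ₂ + cos φ₁ cos φ₂ cos Δλ,  σ = 2.2328 rad → d_gc = 14227.7 km
Rhumb line: Δψ = +2.5325, q = Δφ/Δψ = 0.7652, d_rh = R√(Δφ²+q²Δλ²) = 14540.5 km
Excess = 14540.5 − 14227.7 = 312.8 ≈ 313 km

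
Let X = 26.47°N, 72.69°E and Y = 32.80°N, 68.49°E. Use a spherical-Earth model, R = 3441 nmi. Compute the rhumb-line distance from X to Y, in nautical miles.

Δψ = ln[tan(π/4+φ₂/2)/tan(π/4+φ₁/2)] = +0.1272;  Δφ = +0.1105 rad,  Δλ = -0.0733 rad
q = Δφ/Δψ = 0.8685
d = R·√(Δφ² + q²Δλ²) = 3441·0.12751 = 439 nmi

439 nmi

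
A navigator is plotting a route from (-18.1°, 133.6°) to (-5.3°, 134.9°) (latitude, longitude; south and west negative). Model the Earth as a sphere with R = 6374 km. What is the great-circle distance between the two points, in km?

cos σ = sin φ₁ sin φ₂ + cos φ₁ cos φ₂ cos Δλ
      = sin(-18.10°)sin(-5.30°) + cos(-18.10°)cos(-5.30°)cos(1.30°) = 0.9749
σ = 12.863° → d = Rσ = 6374·0.22450 = 1431 km

1431 km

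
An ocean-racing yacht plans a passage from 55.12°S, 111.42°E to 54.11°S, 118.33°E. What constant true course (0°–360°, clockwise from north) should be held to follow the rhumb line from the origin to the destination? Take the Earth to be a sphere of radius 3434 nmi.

75.8°

Δψ = ln[tan(π/4+φ₂/2)/tan(π/4+φ₁/2)] = +0.0304
Δλ = +0.1206 rad (taken the short way round)
course = atan2(Δλ, Δψ) = 75.83°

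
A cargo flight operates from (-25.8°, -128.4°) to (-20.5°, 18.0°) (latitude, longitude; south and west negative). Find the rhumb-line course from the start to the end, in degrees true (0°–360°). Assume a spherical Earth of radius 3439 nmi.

Δψ = ln[tan(π/4+φ₂/2)/tan(π/4+φ₁/2)] = +0.1007
Δλ = +2.5552 rad (taken the short way round)
course = atan2(Δλ, Δψ) = 87.74°

87.7°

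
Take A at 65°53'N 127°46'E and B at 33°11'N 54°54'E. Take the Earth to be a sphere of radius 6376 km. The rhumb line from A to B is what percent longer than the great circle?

Great circle: σ = 0.9269 rad → d_gc = Rσ = 5910.1 km
Rhumb: Δφ = -0.5707, Δλ = -1.2718, Δψ = -0.9290, q = Δφ/Δψ = 0.6143 → d_rh = R√(Δφ²+q²Δλ²) = 6169.1 km
Excess = (6169.1 − 5910.1) / 5910.1 = 259.0 / 5910.1 = 4.38% ≈ 4.4%

4.4%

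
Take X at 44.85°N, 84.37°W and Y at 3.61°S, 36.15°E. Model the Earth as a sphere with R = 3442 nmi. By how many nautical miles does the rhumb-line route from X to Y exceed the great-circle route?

Great circle: cos σ = sin φ₁ sin φ₂ + cos φ₁ cos φ₂ cos Δλ,  σ = 1.9864 rad → d_gc = 6837.1 nmi
Rhumb line: Δψ = -0.9407, q = Δφ/Δψ = 0.8991, d_rh = R√(Δφ²+q²Δλ²) = 7130.8 nmi
Excess = 7130.8 − 6837.1 = 293.7 ≈ 294 nmi

294 nmi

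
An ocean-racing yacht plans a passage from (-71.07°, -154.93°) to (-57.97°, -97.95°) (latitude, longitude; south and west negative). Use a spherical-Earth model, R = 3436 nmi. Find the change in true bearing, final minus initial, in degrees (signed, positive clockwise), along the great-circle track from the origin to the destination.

Initial bearing θ₁ = atan2(sin Δλ cos φ₂, cos φ₁ sin φ₂ − sin φ₁ cos φ₂ cos Δλ) = 90.21°
Final bearing θ₂ = (initial bearing from the destination back to the start) + 180° = 37.71°
Δθ = θ₂ − θ₁ = -52.5°

-52.5°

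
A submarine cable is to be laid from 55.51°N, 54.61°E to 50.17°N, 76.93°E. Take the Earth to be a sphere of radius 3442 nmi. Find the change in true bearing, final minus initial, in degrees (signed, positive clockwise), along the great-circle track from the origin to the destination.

Initial bearing θ₁ = atan2(sin Δλ cos φ₂, cos φ₁ sin φ₂ − sin φ₁ cos φ₂ cos Δλ) = 102.41°
Final bearing θ₂ = (initial bearing from the destination back to the start) + 180° = 120.30°
Δθ = θ₂ − θ₁ = +17.9°

+17.9°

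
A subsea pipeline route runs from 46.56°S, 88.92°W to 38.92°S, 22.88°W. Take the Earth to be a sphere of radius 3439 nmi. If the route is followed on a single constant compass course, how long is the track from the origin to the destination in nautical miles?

Rhumb course C = atan2(Δλ, Δψ) with Δψ = ln[tan(π/4+φ₂/2)/tan(π/4+φ₁/2)] = +0.1819, Δλ = +1.1526 → C = 81.03°
d = R·|Δφ| / |cos C| = 3439·0.13334 / 0.15590 = 2941 nmi

2941 nmi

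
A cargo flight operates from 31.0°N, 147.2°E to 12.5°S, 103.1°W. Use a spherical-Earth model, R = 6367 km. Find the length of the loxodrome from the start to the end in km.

Rhumb course C = atan2(Δλ, Δψ) with Δψ = ln[tan(π/4+φ₂/2)/tan(π/4+φ₁/2)] = -0.7895, Δλ = +1.9146 → C = 112.41°
d = R·|Δφ| / |cos C| = 6367·0.75922 / 0.38121 = 12681 km

12681 km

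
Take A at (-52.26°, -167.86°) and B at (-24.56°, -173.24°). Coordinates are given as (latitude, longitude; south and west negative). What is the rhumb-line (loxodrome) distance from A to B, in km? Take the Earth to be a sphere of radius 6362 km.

Δψ = ln[tan(π/4+φ₂/2)/tan(π/4+φ₁/2)] = +0.6311;  Δφ = +0.4835 rad,  Δλ = -0.0939 rad
q = Δφ/Δψ = 0.7660
d = R·√(Δφ² + q²Δλ²) = 6362·0.48878 = 3110 km

3110 km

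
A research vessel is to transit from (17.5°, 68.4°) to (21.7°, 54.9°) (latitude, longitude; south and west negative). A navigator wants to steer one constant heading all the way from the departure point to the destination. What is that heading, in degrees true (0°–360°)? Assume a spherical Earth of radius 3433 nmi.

Δψ = ln[tan(π/4+φ₂/2)/tan(π/4+φ₁/2)] = +0.0778
Δλ = -0.2356 rad (taken the short way round)
course = atan2(Δλ, Δψ) = 288.28°

288.3°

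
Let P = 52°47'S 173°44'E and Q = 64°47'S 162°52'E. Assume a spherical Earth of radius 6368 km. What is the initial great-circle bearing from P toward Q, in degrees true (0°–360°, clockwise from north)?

200.6°

N = sin Δλ·cos φ₂ = -0.0803;  D = cos φ₁ sin φ₂ − sin φ₁ cos φ₂ cos Δλ = -0.2140
initial course = atan2(N, D) = 200.57°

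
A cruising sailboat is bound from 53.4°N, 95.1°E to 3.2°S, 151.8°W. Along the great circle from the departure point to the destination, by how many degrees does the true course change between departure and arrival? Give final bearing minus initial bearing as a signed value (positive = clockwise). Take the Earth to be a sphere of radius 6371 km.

+72.2°

Initial bearing θ₁ = atan2(sin Δλ cos φ₂, cos φ₁ sin φ₂ − sin φ₁ cos φ₂ cos Δλ) = 72.98°
Final bearing θ₂ = (initial bearing from the destination back to the start) + 180° = 145.18°
Δθ = θ₂ − θ₁ = +72.2°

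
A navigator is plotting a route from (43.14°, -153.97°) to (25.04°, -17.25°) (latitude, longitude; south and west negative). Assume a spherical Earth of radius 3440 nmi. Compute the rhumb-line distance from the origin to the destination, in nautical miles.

6830 nmi

Δψ = ln[tan(π/4+φ₂/2)/tan(π/4+φ₁/2)] = -0.3845;  Δφ = -0.3159 rad,  Δλ = +2.3862 rad
q = Δφ/Δψ = 0.8215
d = R·√(Δφ² + q²Δλ²) = 3440·1.98560 = 6830 nmi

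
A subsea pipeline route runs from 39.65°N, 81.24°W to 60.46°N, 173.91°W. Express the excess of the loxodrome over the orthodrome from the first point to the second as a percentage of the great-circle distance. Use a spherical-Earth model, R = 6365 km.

Great circle: σ = 1.0034 rad → d_gc = Rσ = 6386.4 km
Rhumb: Δφ = +0.3632, Δλ = -1.6174, Δψ = +0.5782, q = Δφ/Δψ = 0.6282 → d_rh = R√(Δφ²+q²Δλ²) = 6867.8 km
Excess = (6867.8 − 6386.4) / 6386.4 = 481.4 / 6386.4 = 7.54% ≈ 7.5%

7.5%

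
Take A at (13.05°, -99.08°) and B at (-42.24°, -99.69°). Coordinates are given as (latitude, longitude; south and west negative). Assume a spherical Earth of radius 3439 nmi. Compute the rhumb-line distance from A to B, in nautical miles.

Δψ = ln[tan(π/4+φ₂/2)/tan(π/4+φ₁/2)] = -1.0446;  Δφ = -0.9650 rad,  Δλ = -0.0106 rad
q = Δφ/Δψ = 0.9238
d = R·√(Δφ² + q²Δλ²) = 3439·0.96504 = 3319 nmi

3319 nmi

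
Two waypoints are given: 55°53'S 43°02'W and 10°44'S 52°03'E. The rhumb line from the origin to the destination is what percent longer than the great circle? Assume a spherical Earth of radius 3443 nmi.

Great circle: σ = 1.4652 rad → d_gc = Rσ = 5044.8 nmi
Rhumb: Δφ = +0.7880, Δλ = +1.6595, Δψ = +0.9930, q = Δφ/Δψ = 0.7936 → d_rh = R√(Δφ²+q²Δλ²) = 5284.1 nmi
Excess = (5284.1 − 5044.8) / 5044.8 = 239.3 / 5044.8 = 4.74% ≈ 4.7%

4.7%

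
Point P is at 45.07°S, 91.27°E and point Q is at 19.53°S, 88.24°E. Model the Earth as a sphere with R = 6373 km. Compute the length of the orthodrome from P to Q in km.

cos σ = sin φ₁ sin φ₂ + cos φ₁ cos φ₂ cos Δλ
      = sin(-45.07°)sin(-19.53°) + cos(-45.07°)cos(-19.53°)cos(-3.03°) = 0.9014
σ = 25.663° → d = Rσ = 6373·0.44791 = 2855 km

2855 km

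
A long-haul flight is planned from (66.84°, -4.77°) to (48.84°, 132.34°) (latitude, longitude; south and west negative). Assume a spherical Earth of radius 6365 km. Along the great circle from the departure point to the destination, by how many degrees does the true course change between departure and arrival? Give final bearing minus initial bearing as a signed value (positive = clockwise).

Initial bearing θ₁ = atan2(sin Δλ cos φ₂, cos φ₁ sin φ₂ − sin φ₁ cos φ₂ cos Δλ) = 31.21°
Final bearing θ₂ = (initial bearing from the destination back to the start) + 180° = 161.96°
Δθ = θ₂ − θ₁ = +130.8°

+130.8°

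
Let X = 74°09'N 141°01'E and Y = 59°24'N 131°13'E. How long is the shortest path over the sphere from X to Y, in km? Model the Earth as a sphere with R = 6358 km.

Haversine: a = sin²(Δφ/2)+cos φ₁ cos φ₂ sin²(Δλ/2) = 0.01749;  σ = 2·atan2(√a,√(1−a))
σ = 15.200° → d = Rσ = 6358·0.26529 = 1687 km

1687 km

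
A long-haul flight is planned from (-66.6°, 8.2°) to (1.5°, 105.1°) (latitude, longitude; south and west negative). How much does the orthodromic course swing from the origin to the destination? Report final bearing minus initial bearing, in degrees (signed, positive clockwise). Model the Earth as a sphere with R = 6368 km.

-72.5°

Initial bearing θ₁ = atan2(sin Δλ cos φ₂, cos φ₁ sin φ₂ − sin φ₁ cos φ₂ cos Δλ) = 95.74°
Final bearing θ₂ = (initial bearing from the destination back to the start) + 180° = 23.28°
Δθ = θ₂ − θ₁ = -72.5°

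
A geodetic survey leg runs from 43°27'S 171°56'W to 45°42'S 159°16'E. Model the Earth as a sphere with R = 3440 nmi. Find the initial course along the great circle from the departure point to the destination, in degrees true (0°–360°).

253.7°

N = sin Δλ·cos φ₂ = -0.3365;  D = cos φ₁ sin φ₂ − sin φ₁ cos φ₂ cos Δλ = -0.0987
initial course = atan2(N, D) = 253.66°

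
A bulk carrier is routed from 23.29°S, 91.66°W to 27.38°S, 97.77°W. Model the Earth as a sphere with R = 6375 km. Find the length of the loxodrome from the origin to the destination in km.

764 km

Δψ = ln[tan(π/4+φ₂/2)/tan(π/4+φ₁/2)] = -0.0790;  Δφ = -0.0714 rad,  Δλ = -0.1066 rad
q = Δφ/Δψ = 0.9035
d = R·√(Δφ² + q²Δλ²) = 6375·0.11992 = 764 km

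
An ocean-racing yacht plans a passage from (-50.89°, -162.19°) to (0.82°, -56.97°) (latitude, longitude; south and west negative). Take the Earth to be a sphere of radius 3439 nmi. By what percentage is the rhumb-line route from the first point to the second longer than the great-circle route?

4.0%

Great circle: σ = 1.7484 rad → d_gc = Rσ = 6012.8 nmi
Rhumb: Δφ = +0.9025, Δλ = +1.8364, Δψ = +1.0494, q = Δφ/Δψ = 0.8600 → d_rh = R√(Δφ²+q²Δλ²) = 6255.8 nmi
Excess = (6255.8 − 6012.8) / 6012.8 = 243.0 / 6012.8 = 4.04% ≈ 4.0%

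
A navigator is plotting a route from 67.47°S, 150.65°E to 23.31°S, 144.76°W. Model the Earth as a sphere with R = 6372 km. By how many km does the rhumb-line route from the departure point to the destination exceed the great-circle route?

Great circle: cos σ = sin φ₁ sin φ₂ + cos φ₁ cos φ₂ cos Δλ,  σ = 1.0280 rad → d_gc = 6550.7 km
Rhumb line: Δψ = +1.1950, q = Δφ/Δψ = 0.6450, d_rh = R√(Δφ²+q²Δλ²) = 6751.6 km
Excess = 6751.6 − 6550.7 = 200.9 ≈ 201 km

201 km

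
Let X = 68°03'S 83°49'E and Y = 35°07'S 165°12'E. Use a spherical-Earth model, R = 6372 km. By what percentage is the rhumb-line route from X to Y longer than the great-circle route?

5.9%

Great circle: σ = 0.9529 rad → d_gc = Rσ = 6071.6 km
Rhumb: Δφ = +0.5748, Δλ = +1.4204, Δψ = +0.9849, q = Δφ/Δψ = 0.5836 → d_rh = R√(Δφ²+q²Δλ²) = 6427.5 km
Excess = (6427.5 − 6071.6) / 6071.6 = 355.9 / 6071.6 = 5.86% ≈ 5.9%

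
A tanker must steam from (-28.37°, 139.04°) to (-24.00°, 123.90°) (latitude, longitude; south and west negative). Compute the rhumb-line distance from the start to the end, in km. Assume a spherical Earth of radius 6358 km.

1583 km

Rhumb course C = atan2(Δλ, Δψ) with Δψ = ln[tan(π/4+φ₂/2)/tan(π/4+φ₁/2)] = +0.0850, Δλ = -0.2642 → C = 287.84°
d = R·|Δφ| / |cos C| = 6358·0.07627 / 0.30630 = 1583 km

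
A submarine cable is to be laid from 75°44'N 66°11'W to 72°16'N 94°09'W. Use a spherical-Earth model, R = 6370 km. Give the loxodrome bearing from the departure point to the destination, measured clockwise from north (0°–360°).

245.7°

Meridional parts: M(φ₁)=+2.0783, M(φ₂)=+1.8579 → ΔM = -0.2204;  Δλ = -0.4881 rad
tan C = Δλ / ΔM = +2.2150 → C = 245.70°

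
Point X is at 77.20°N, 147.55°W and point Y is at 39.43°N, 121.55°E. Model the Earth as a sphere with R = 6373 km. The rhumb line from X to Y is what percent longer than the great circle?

Great circle: σ = 0.9063 rad → d_gc = Rσ = 5775.8 km
Rhumb: Δφ = -0.6592, Δλ = -1.5865, Δψ = -1.4378, q = Δφ/Δψ = 0.4585 → d_rh = R√(Δφ²+q²Δλ²) = 6256.2 km
Excess = (6256.2 − 5775.8) / 5775.8 = 480.4 / 5775.8 = 8.32% ≈ 8.3%

8.3%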